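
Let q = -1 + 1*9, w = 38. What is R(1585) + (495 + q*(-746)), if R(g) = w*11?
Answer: -5055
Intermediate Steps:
R(g) = 418 (R(g) = 38*11 = 418)
q = 8 (q = -1 + 9 = 8)
R(1585) + (495 + q*(-746)) = 418 + (495 + 8*(-746)) = 418 + (495 - 5968) = 418 - 5473 = -5055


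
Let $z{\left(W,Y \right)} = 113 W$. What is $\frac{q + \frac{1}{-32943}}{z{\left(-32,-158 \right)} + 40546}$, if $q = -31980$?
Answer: $- \frac{1053517141}{1216584990} \approx -0.86596$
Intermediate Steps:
$\frac{q + \frac{1}{-32943}}{z{\left(-32,-158 \right)} + 40546} = \frac{-31980 + \frac{1}{-32943}}{113 \left(-32\right) + 40546} = \frac{-31980 - \frac{1}{32943}}{-3616 + 40546} = - \frac{1053517141}{32943 \cdot 36930} = \left(- \frac{1053517141}{32943}\right) \frac{1}{36930} = - \frac{1053517141}{1216584990}$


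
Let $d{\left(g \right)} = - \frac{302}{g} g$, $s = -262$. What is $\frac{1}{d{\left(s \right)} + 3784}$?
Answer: $\frac{1}{3482} \approx 0.00028719$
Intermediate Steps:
$d{\left(g \right)} = -302$
$\frac{1}{d{\left(s \right)} + 3784} = \frac{1}{-302 + 3784} = \frac{1}{3482}$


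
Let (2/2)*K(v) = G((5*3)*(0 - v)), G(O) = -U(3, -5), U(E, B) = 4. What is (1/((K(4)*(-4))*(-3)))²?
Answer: 1/2304 ≈ 0.00043403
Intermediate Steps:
G(O) = -4 (G(O) = -1*4 = -4)
K(v) = -4
(1/((K(4)*(-4))*(-3)))² = (1/(-4*(-4)*(-3)))² = (1/(16*(-3)))² = (1/(-48))² = (-1/48)² = 1/2304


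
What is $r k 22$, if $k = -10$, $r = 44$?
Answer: $-9680$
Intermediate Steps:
$r k 22 = 44 \left(-10\right) 22 = \left(-440\right) 22 = -9680$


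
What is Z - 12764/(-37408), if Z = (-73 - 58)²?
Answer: 160492863/9352 ≈ 17161.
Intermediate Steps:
Z = 17161 (Z = (-131)² = 17161)
Z - 12764/(-37408) = 17161 - 12764/(-37408) = 17161 - 12764*(-1/37408) = 17161 + 3191/9352 = 160492863/9352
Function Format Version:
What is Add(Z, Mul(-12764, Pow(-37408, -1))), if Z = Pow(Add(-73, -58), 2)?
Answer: Rational(160492863, 9352) ≈ 17161.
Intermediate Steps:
Z = 17161 (Z = Pow(-131, 2) = 17161)
Add(Z, Mul(-12764, Pow(-37408, -1))) = Add(17161, Mul(-12764, Pow(-37408, -1))) = Add(17161, Mul(-12764, Rational(-1, 37408))) = Add(17161, Rational(3191, 9352)) = Rational(160492863, 9352)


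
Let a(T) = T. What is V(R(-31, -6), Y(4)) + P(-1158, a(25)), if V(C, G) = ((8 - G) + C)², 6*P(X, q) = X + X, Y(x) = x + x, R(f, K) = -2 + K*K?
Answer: 770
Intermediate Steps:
R(f, K) = -2 + K²
Y(x) = 2*x
P(X, q) = X/3 (P(X, q) = (X + X)/6 = (2*X)/6 = X/3)
V(C, G) = (8 + C - G)²
V(R(-31, -6), Y(4)) + P(-1158, a(25)) = (8 + (-2 + (-6)²) - 2*4)² + (⅓)*(-1158) = (8 + (-2 + 36) - 1*8)² - 386 = (8 + 34 - 8)² - 386 = 34² - 386 = 1156 - 386 = 770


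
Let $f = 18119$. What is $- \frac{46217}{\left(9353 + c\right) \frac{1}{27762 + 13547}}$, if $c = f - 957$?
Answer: $- \frac{1909178053}{26515} \approx -72004.0$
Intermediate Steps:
$c = 17162$ ($c = 18119 - 957 = 17162$)
$- \frac{46217}{\left(9353 + c\right) \frac{1}{27762 + 13547}} = - \frac{46217}{\left(9353 + 17162\right) \frac{1}{27762 + 13547}} = - \frac{46217}{26515 \cdot \frac{1}{41309}} = - \frac{46217}{\frac{26515}{41309}} = \left(-46217\right) \frac{41309}{26515} = - \frac{1909178053}{26515}$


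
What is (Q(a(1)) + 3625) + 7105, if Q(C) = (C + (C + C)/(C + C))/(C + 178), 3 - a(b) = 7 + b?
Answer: 1856286/173 ≈ 10730.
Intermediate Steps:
a(b) = -4 - b (a(b) = 3 - (7 + b) = 3 + (-7 - b) = -4 - b)
Q(C) = (1 + C)/(178 + C) (Q(C) = (C + (2*C)/((2*C)))/(178 + C) = (C + (2*C)*(1/(2*C)))/(178 + C) = (C + 1)/(178 + C) = (1 + C)/(178 + C))
(Q(a(1)) + 3625) + 7105 = ((1 + (-4 - 1*1))/(178 + (-4 - 1*1)) + 3625) + 7105 = ((1 + (-4 - 1))/(178 + (-4 - 1)) + 3625) + 7105 = ((1 - 5)/(178 - 5) + 3625) + 7105 = (-4/173 + 3625) + 7105 = 627121/173 + 7105 = 1856286/173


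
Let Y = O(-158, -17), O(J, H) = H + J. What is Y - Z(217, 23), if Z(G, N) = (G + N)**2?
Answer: -57775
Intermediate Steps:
Y = -175 (Y = -17 - 158 = -175)
Y - Z(217, 23) = -175 - (217 + 23)**2 = -175 - 1*240**2 = -175 - 1*57600 = -175 - 57600 = -57775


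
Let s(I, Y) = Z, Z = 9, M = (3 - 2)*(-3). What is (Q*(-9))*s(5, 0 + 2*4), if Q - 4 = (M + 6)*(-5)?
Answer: 891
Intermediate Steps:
M = -3 (M = 1*(-3) = -3)
Q = -11 (Q = 4 + (-3 + 6)*(-5) = 4 + 3*(-5) = 4 - 15 = -11)
s(I, Y) = 9
(Q*(-9))*s(5, 0 + 2*4) = -11*(-9)*9 = 99*9 = 891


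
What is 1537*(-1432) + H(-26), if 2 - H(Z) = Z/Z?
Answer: -2200983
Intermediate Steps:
H(Z) = 1 (H(Z) = 2 - Z/Z = 2 - 1*1 = 2 - 1 = 1)
1537*(-1432) + H(-26) = 1537*(-1432) + 1 = -2200984 + 1 = -2200983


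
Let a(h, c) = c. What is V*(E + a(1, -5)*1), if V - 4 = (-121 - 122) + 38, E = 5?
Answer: 0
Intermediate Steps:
V = -201 (V = 4 + ((-121 - 122) + 38) = 4 + (-243 + 38) = 4 - 205 = -201)
V*(E + a(1, -5)*1) = -201*(5 - 5*1) = -201*(5 - 5) = -201*0 = 0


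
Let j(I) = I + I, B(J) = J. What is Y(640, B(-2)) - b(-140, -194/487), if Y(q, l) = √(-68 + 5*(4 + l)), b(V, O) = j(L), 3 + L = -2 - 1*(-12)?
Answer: -14 + I*√58 ≈ -14.0 + 7.6158*I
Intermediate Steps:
L = 7 (L = -3 + (-2 - 1*(-12)) = -3 + (-2 + 12) = -3 + 10 = 7)
j(I) = 2*I
b(V, O) = 14 (b(V, O) = 2*7 = 14)
Y(q, l) = √(-48 + 5*l) (Y(q, l) = √(-68 + (20 + 5*l)) = √(-48 + 5*l))
Y(640, B(-2)) - b(-140, -194/487) = √(-48 + 5*(-2)) - 1*14 = √(-48 - 10) - 14 = √(-58) - 14 = I*√58 - 14 = -14 + I*√58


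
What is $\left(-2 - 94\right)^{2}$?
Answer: $9216$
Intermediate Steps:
$\left(-2 - 94\right)^{2} = \left(-96\right)^{2} = 9216$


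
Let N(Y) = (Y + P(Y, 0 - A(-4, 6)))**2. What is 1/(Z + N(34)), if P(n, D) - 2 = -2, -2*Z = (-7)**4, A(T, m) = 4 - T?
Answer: -2/89 ≈ -0.022472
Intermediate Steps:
Z = -2401/2 (Z = -1/2*(-7)**4 = -1/2*2401 = -2401/2 ≈ -1200.5)
P(n, D) = 0 (P(n, D) = 2 - 2 = 0)
N(Y) = Y**2 (N(Y) = (Y + 0)**2 = Y**2)
1/(Z + N(34)) = 1/(-2401/2 + 34**2) = 1/(-2401/2 + 1156) = 1/(-89/2) = -2/89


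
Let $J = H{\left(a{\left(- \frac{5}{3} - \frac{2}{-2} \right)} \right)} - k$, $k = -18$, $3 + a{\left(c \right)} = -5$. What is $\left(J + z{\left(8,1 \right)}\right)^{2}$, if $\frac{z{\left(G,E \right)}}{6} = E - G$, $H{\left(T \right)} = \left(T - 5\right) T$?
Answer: $6400$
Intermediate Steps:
$a{\left(c \right)} = -8$ ($a{\left(c \right)} = -3 - 5 = -8$)
$H{\left(T \right)} = T \left(-5 + T\right)$ ($H{\left(T \right)} = \left(-5 + T\right) T = T \left(-5 + T\right)$)
$z{\left(G,E \right)} = - 6 G + 6 E$ ($z{\left(G,E \right)} = 6 \left(E - G\right) = - 6 G + 6 E$)
$J = 122$ ($J = - 8 \left(-5 - 8\right) - -18 = \left(-8\right) \left(-13\right) + 18 = 104 + 18 = 122$)
$\left(J + z{\left(8,1 \right)}\right)^{2} = \left(122 + \left(\left(-6\right) 8 + 6 \cdot 1\right)\right)^{2} = \left(122 + \left(-48 + 6\right)\right)^{2} = \left(122 - 42\right)^{2} = 80^{2} = 6400$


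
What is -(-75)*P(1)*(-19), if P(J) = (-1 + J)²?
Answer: 0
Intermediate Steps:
-(-75)*P(1)*(-19) = -(-75)*(-1 + 1)²*(-19) = -(-75)*0²*(-19) = -(-75)*0*(-19) = -15*0*(-19) = 0*(-19) = 0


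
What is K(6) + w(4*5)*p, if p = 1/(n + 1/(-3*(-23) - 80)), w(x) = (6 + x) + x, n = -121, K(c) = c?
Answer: 3743/666 ≈ 5.6201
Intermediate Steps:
w(x) = 6 + 2*x
p = -11/1332 (p = 1/(-121 + 1/(-3*(-23) - 80)) = 1/(-121 + 1/(69 - 80)) = 1/(-121 + 1/(-11)) = 1/(-121 - 1/11) = 1/(-1332/11) = -11/1332 ≈ -0.0082583)
K(6) + w(4*5)*p = 6 + (6 + 2*(4*5))*(-11/1332) = 6 + (6 + 2*20)*(-11/1332) = 6 + (6 + 40)*(-11/1332) = 6 + 46*(-11/1332) = 6 - 253/666 = 3743/666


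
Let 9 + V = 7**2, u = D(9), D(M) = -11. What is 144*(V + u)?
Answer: 4176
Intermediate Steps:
u = -11
V = 40 (V = -9 + 7**2 = -9 + 49 = 40)
144*(V + u) = 144*(40 - 11) = 144*29 = 4176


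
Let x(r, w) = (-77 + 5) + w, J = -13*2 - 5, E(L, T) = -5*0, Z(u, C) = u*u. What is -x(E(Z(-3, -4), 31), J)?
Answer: 103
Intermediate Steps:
Z(u, C) = u²
E(L, T) = 0
J = -31 (J = -26 - 5 = -31)
x(r, w) = -72 + w
-x(E(Z(-3, -4), 31), J) = -(-72 - 31) = -1*(-103) = 103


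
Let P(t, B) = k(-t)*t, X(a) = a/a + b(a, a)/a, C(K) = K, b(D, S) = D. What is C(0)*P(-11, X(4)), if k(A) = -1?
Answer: 0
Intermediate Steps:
X(a) = 2 (X(a) = a/a + a/a = 1 + 1 = 2)
P(t, B) = -t
C(0)*P(-11, X(4)) = 0*(-1*(-11)) = 0*11 = 0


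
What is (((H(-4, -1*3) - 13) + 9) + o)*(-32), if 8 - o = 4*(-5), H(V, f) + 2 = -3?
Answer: -608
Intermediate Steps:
H(V, f) = -5 (H(V, f) = -2 - 3 = -5)
o = 28 (o = 8 - 4*(-5) = 8 - 1*(-20) = 8 + 20 = 28)
(((H(-4, -1*3) - 13) + 9) + o)*(-32) = (((-5 - 13) + 9) + 28)*(-32) = ((-18 + 9) + 28)*(-32) = (-9 + 28)*(-32) = 19*(-32) = -608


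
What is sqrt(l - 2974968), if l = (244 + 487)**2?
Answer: I*sqrt(2440607) ≈ 1562.2*I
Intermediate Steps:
l = 534361 (l = 731**2 = 534361)
sqrt(l - 2974968) = sqrt(534361 - 2974968) = sqrt(-2440607) = I*sqrt(2440607)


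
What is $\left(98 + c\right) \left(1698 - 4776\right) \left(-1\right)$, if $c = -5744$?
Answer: $-17378388$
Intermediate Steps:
$\left(98 + c\right) \left(1698 - 4776\right) \left(-1\right) = \left(98 - 5744\right) \left(1698 - 4776\right) \left(-1\right) = \left(-5646\right) \left(-3078\right) \left(-1\right) = 17378388 \left(-1\right) = -17378388$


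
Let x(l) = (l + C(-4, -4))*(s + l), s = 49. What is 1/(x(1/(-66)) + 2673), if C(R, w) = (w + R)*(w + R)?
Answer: 4356/25296547 ≈ 0.00017220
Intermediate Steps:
C(R, w) = (R + w)² (C(R, w) = (R + w)*(R + w) = (R + w)²)
x(l) = (49 + l)*(64 + l) (x(l) = (l + (-4 - 4)²)*(49 + l) = (l + (-8)²)*(49 + l) = (l + 64)*(49 + l) = (64 + l)*(49 + l) = (49 + l)*(64 + l))
1/(x(1/(-66)) + 2673) = 1/((3136 + (1/(-66))² + 113/(-66)) + 2673) = 1/((3136 + (-1/66)² + 113*(-1/66)) + 2673) = 1/((3136 + 1/4356 - 113/66) + 2673) = 1/(13652959/4356 + 2673) = 1/(25296547/4356) = 4356/25296547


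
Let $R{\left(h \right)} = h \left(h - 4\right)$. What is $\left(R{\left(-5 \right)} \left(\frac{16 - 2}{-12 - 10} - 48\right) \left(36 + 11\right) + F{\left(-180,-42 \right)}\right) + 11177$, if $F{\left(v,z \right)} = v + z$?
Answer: $- \frac{1011020}{11} \approx -91911.0$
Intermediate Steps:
$R{\left(h \right)} = h \left(-4 + h\right)$
$\left(R{\left(-5 \right)} \left(\frac{16 - 2}{-12 - 10} - 48\right) \left(36 + 11\right) + F{\left(-180,-42 \right)}\right) + 11177 = \left(- 5 \left(-4 - 5\right) \left(\frac{16 - 2}{-12 - 10} - 48\right) \left(36 + 11\right) - 222\right) + 11177 = \left(\left(-5\right) \left(-9\right) \left(\frac{14}{-22} - 48\right) 47 - 222\right) + 11177 = \left(45 \left(14 \left(- \frac{1}{22}\right) - 48\right) 47 - 222\right) + 11177 = \left(45 \left(- \frac{7}{11} - 48\right) 47 - 222\right) + 11177 = \left(45 \left(\left(- \frac{535}{11}\right) 47\right) - 222\right) + 11177 = \left(45 \left(- \frac{25145}{11}\right) - 222\right) + 11177 = \left(- \frac{1131525}{11} - 222\right) + 11177 = - \frac{1133967}{11} + 11177 = - \frac{1011020}{11}$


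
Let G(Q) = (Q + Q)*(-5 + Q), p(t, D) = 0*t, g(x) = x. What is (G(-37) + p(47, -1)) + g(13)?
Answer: 3121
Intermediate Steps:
p(t, D) = 0
G(Q) = 2*Q*(-5 + Q) (G(Q) = (2*Q)*(-5 + Q) = 2*Q*(-5 + Q))
(G(-37) + p(47, -1)) + g(13) = (2*(-37)*(-5 - 37) + 0) + 13 = (2*(-37)*(-42) + 0) + 13 = (3108 + 0) + 13 = 3108 + 13 = 3121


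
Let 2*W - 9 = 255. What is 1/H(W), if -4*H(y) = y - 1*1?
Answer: -4/131 ≈ -0.030534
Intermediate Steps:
W = 132 (W = 9/2 + (1/2)*255 = 9/2 + 255/2 = 132)
H(y) = 1/4 - y/4 (H(y) = -(y - 1*1)/4 = -(y - 1)/4 = -(-1 + y)/4 = 1/4 - y/4)
1/H(W) = 1/(1/4 - 1/4*132) = 1/(1/4 - 33) = 1/(-131/4) = -4/131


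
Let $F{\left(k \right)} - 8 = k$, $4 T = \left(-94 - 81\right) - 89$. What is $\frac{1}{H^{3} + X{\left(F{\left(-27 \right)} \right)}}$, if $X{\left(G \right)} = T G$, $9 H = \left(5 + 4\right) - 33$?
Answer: $\frac{27}{33346} \approx 0.00080969$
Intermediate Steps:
$T = -66$ ($T = \frac{\left(-94 - 81\right) - 89}{4} = \frac{-175 - 89}{4} = \frac{1}{4} \left(-264\right) = -66$)
$H = - \frac{8}{3}$ ($H = \frac{\left(5 + 4\right) - 33}{9} = \frac{9 - 33}{9} = \frac{1}{9} \left(-24\right) = - \frac{8}{3} \approx -2.6667$)
$F{\left(k \right)} = 8 + k$
$X{\left(G \right)} = - 66 G$
$\frac{1}{H^{3} + X{\left(F{\left(-27 \right)} \right)}} = \frac{1}{\left(- \frac{8}{3}\right)^{3} - 66 \left(8 - 27\right)} = \frac{1}{- \frac{512}{27} - -1254} = \frac{1}{- \frac{512}{27} + 1254} = \frac{1}{\frac{33346}{27}} = \frac{27}{33346}$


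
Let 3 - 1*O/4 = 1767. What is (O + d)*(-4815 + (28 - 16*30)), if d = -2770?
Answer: 51753542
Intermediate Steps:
O = -7056 (O = 12 - 4*1767 = 12 - 7068 = -7056)
(O + d)*(-4815 + (28 - 16*30)) = (-7056 - 2770)*(-4815 + (28 - 16*30)) = -9826*(-4815 + (28 - 480)) = -9826*(-4815 - 452) = -9826*(-5267) = 51753542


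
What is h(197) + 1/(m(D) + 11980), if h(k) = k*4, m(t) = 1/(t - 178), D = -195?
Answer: 3521209105/4468539 ≈ 788.00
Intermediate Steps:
m(t) = 1/(-178 + t)
h(k) = 4*k
h(197) + 1/(m(D) + 11980) = 4*197 + 1/(1/(-178 - 195) + 11980) = 788 + 1/(1/(-373) + 11980) = 788 + 1/(-1/373 + 11980) = 788 + 1/(4468539/373) = 788 + 373/4468539 = 3521209105/4468539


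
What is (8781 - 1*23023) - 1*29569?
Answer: -43811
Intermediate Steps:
(8781 - 1*23023) - 1*29569 = (8781 - 23023) - 29569 = -14242 - 29569 = -43811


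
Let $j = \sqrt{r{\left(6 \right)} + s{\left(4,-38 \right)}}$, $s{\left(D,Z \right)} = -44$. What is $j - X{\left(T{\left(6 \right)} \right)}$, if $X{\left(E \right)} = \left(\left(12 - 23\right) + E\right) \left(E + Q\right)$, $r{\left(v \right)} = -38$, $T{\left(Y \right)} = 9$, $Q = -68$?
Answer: $-118 + i \sqrt{82} \approx -118.0 + 9.0554 i$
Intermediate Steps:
$X{\left(E \right)} = \left(-68 + E\right) \left(-11 + E\right)$ ($X{\left(E \right)} = \left(\left(12 - 23\right) + E\right) \left(E - 68\right) = \left(-11 + E\right) \left(-68 + E\right) = \left(-68 + E\right) \left(-11 + E\right)$)
$j = i \sqrt{82}$ ($j = \sqrt{-38 - 44} = \sqrt{-82} = i \sqrt{82} \approx 9.0554 i$)
$j - X{\left(T{\left(6 \right)} \right)} = i \sqrt{82} - \left(748 + 9^{2} - 711\right) = i \sqrt{82} - \left(748 + 81 - 711\right) = i \sqrt{82} - 118 = -118 + i \sqrt{82}$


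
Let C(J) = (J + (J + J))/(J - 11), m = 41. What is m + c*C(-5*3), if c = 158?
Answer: 4088/13 ≈ 314.46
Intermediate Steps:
C(J) = 3*J/(-11 + J) (C(J) = (J + 2*J)/(-11 + J) = (3*J)/(-11 + J) = 3*J/(-11 + J))
m + c*C(-5*3) = 41 + 158*(3*(-5*3)/(-11 - 5*3)) = 41 + 158*(3*(-15)/(-11 - 15)) = 41 + 158*(3*(-15)/(-26)) = 41 + 158*(3*(-15)*(-1/26)) = 41 + 158*(45/26) = 41 + 3555/13 = 4088/13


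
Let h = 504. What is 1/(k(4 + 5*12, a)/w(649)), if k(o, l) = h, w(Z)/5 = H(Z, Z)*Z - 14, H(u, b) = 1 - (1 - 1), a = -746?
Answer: 3175/504 ≈ 6.2996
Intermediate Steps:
H(u, b) = 1 (H(u, b) = 1 - 1*0 = 1 + 0 = 1)
w(Z) = -70 + 5*Z (w(Z) = 5*(1*Z - 14) = 5*(Z - 14) = 5*(-14 + Z) = -70 + 5*Z)
k(o, l) = 504
1/(k(4 + 5*12, a)/w(649)) = 1/(504/(-70 + 5*649)) = 1/(504/(-70 + 3245)) = 1/(504/3175) = 3175/504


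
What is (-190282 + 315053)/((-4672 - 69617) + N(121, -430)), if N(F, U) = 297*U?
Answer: -124771/201999 ≈ -0.61768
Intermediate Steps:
(-190282 + 315053)/((-4672 - 69617) + N(121, -430)) = (-190282 + 315053)/((-4672 - 69617) + 297*(-430)) = 124771/(-74289 - 127710) = 124771/(-201999) = 124771*(-1/201999) = -124771/201999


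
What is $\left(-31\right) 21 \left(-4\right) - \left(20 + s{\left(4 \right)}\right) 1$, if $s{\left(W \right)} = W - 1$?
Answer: $2581$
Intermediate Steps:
$s{\left(W \right)} = -1 + W$
$\left(-31\right) 21 \left(-4\right) - \left(20 + s{\left(4 \right)}\right) 1 = \left(-31\right) 21 \left(-4\right) - \left(20 + \left(-1 + 4\right)\right) 1 = \left(-651\right) \left(-4\right) - \left(20 + 3\right) 1 = 2604 - 23 \cdot 1 = 2604 - 23 = 2581$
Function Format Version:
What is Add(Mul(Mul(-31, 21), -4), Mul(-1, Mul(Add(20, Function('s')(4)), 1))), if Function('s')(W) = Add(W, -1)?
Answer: 2581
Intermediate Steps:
Function('s')(W) = Add(-1, W)
Add(Mul(Mul(-31, 21), -4), Mul(-1, Mul(Add(20, Function('s')(4)), 1))) = Add(Mul(Mul(-31, 21), -4), Mul(-1, Mul(Add(20, Add(-1, 4)), 1))) = Add(Mul(-651, -4), Mul(-1, Mul(Add(20, 3), 1))) = Add(2604, Mul(-1, Mul(23, 1))) = Add(2604, Mul(-1, 23)) = Add(2604, -23) = 2581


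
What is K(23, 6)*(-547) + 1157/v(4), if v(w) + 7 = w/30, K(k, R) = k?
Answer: -1313198/103 ≈ -12750.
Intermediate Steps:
v(w) = -7 + w/30
K(23, 6)*(-547) + 1157/v(4) = 23*(-547) + 1157/(-7 + (1/30)*4) = -12581 + 1157/(-7 + 2/15) = -12581 + 1157/(-103/15) = -12581 + 1157*(-15/103) = -12581 - 17355/103 = -1313198/103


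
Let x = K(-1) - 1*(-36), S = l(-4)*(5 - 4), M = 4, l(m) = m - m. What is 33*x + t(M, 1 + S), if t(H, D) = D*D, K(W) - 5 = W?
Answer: 1321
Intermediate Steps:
l(m) = 0
K(W) = 5 + W
S = 0 (S = 0*(5 - 4) = 0*1 = 0)
t(H, D) = D**2
x = 40 (x = (5 - 1) - 1*(-36) = 4 + 36 = 40)
33*x + t(M, 1 + S) = 33*40 + (1 + 0)**2 = 1320 + 1**2 = 1320 + 1 = 1321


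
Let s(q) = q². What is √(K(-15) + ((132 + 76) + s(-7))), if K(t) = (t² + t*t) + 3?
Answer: √710 ≈ 26.646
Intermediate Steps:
K(t) = 3 + 2*t² (K(t) = (t² + t²) + 3 = 2*t² + 3 = 3 + 2*t²)
√(K(-15) + ((132 + 76) + s(-7))) = √((3 + 2*(-15)²) + ((132 + 76) + (-7)²)) = √((3 + 2*225) + (208 + 49)) = √((3 + 450) + 257) = √(453 + 257) = √710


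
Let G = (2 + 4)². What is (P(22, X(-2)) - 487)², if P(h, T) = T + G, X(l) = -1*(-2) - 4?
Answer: 205209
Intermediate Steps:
X(l) = -2 (X(l) = 2 - 4 = -2)
G = 36 (G = 6² = 36)
P(h, T) = 36 + T (P(h, T) = T + 36 = 36 + T)
(P(22, X(-2)) - 487)² = ((36 - 2) - 487)² = (34 - 487)² = (-453)² = 205209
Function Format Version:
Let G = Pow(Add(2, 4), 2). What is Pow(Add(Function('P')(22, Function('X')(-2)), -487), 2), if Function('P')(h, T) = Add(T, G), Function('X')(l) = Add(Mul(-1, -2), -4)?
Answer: 205209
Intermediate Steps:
Function('X')(l) = -2 (Function('X')(l) = Add(2, -4) = -2)
G = 36 (G = Pow(6, 2) = 36)
Function('P')(h, T) = Add(36, T) (Function('P')(h, T) = Add(T, 36) = Add(36, T))
Pow(Add(Function('P')(22, Function('X')(-2)), -487), 2) = Pow(Add(Add(36, -2), -487), 2) = Pow(Add(34, -487), 2) = Pow(-453, 2) = 205209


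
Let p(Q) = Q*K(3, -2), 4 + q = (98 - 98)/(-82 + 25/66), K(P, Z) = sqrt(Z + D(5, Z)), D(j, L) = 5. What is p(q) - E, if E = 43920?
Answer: -43920 - 4*sqrt(3) ≈ -43927.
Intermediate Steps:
K(P, Z) = sqrt(5 + Z) (K(P, Z) = sqrt(Z + 5) = sqrt(5 + Z))
q = -4 (q = -4 + (98 - 98)/(-82 + 25/66) = -4 + 0/(-82 + 25*(1/66)) = -4 + 0/(-82 + 25/66) = -4 + 0/(-5387/66) = -4 + 0*(-66/5387) = -4 + 0 = -4)
p(Q) = Q*sqrt(3) (p(Q) = Q*sqrt(5 - 2) = Q*sqrt(3))
p(q) - E = -4*sqrt(3) - 1*43920 = -4*sqrt(3) - 43920 = -43920 - 4*sqrt(3)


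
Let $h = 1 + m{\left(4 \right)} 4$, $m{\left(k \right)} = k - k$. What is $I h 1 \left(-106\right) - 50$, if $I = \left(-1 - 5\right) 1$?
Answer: $586$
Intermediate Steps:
$m{\left(k \right)} = 0$
$I = -6$ ($I = \left(-6\right) 1 = -6$)
$h = 1$ ($h = 1 + 0 \cdot 4 = 1 + 0 = 1$)
$I h 1 \left(-106\right) - 50 = \left(-6\right) 1 \cdot 1 \left(-106\right) - 50 = \left(-6\right) 1 \left(-106\right) - 50 = \left(-6\right) \left(-106\right) - 50 = 636 - 50 = 586$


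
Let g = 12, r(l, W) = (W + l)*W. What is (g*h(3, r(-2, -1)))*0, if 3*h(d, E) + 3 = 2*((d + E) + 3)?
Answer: 0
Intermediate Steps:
r(l, W) = W*(W + l)
h(d, E) = 1 + 2*E/3 + 2*d/3 (h(d, E) = -1 + (2*((d + E) + 3))/3 = -1 + (2*((E + d) + 3))/3 = -1 + (2*(3 + E + d))/3 = -1 + (6 + 2*E + 2*d)/3 = -1 + (2 + 2*E/3 + 2*d/3) = 1 + 2*E/3 + 2*d/3)
(g*h(3, r(-2, -1)))*0 = (12*(1 + 2*(-(-1 - 2))/3 + (⅔)*3))*0 = (12*(1 + 2*(-1*(-3))/3 + 2))*0 = (12*(1 + (⅔)*3 + 2))*0 = (12*(1 + 2 + 2))*0 = (12*5)*0 = 60*0 = 0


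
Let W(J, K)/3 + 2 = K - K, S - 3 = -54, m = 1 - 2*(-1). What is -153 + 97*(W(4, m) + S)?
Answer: -5682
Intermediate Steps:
m = 3 (m = 1 + 2 = 3)
S = -51 (S = 3 - 54 = -51)
W(J, K) = -6 (W(J, K) = -6 + 3*(K - K) = -6 + 3*0 = -6 + 0 = -6)
-153 + 97*(W(4, m) + S) = -153 + 97*(-6 - 51) = -153 + 97*(-57) = -153 - 5529 = -5682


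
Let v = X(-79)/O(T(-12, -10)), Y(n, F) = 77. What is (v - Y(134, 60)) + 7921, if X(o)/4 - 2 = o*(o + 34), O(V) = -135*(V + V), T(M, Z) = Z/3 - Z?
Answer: 3526243/450 ≈ 7836.1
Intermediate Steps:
T(M, Z) = -2*Z/3 (T(M, Z) = Z*(⅓) - Z = Z/3 - Z = -2*Z/3)
O(V) = -270*V
X(o) = 8 + 4*o*(34 + o) (X(o) = 8 + 4*(o*(o + 34)) = 8 + 4*(o*(34 + o)) = 8 + 4*o*(34 + o))
v = -3557/450 (v = (8 + 4*(-79)² + 136*(-79))/((-(-180)*(-10))) = (8 + 4*6241 - 10744)/((-270*20/3)) = (8 + 24964 - 10744)/(-1800) = 14228*(-1/1800) = -3557/450 ≈ -7.9044)
(v - Y(134, 60)) + 7921 = (-3557/450 - 1*77) + 7921 = (-3557/450 - 77) + 7921 = -38207/450 + 7921 = 3526243/450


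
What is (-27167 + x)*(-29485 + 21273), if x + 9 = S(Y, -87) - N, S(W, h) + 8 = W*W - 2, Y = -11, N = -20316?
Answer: 55422788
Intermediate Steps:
S(W, h) = -10 + W² (S(W, h) = -8 + (W*W - 2) = -8 + (W² - 2) = -8 + (-2 + W²) = -10 + W²)
x = 20418 (x = -9 + ((-10 + (-11)²) - 1*(-20316)) = -9 + ((-10 + 121) + 20316) = -9 + (111 + 20316) = -9 + 20427 = 20418)
(-27167 + x)*(-29485 + 21273) = (-27167 + 20418)*(-29485 + 21273) = -6749*(-8212) = 55422788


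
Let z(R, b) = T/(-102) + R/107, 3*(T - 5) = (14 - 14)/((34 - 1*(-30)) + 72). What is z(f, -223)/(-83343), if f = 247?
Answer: -24659/909605502 ≈ -2.7110e-5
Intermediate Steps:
T = 5 (T = 5 + ((14 - 14)/((34 - 1*(-30)) + 72))/3 = 5 + (0/((34 + 30) + 72))/3 = 5 + (0/(64 + 72))/3 = 5 + (0/136)/3 = 5 + (0*(1/136))/3 = 5 + (⅓)*0 = 5 + 0 = 5)
z(R, b) = -5/102 + R/107 (z(R, b) = 5/(-102) + R/107 = 5*(-1/102) + R*(1/107) = -5/102 + R/107)
z(f, -223)/(-83343) = (-5/102 + (1/107)*247)/(-83343) = (-5/102 + 247/107)*(-1/83343) = (24659/10914)*(-1/83343) = -24659/909605502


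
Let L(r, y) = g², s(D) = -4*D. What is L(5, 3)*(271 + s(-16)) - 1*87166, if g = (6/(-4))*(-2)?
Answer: -84151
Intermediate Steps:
g = 3 (g = (6*(-¼))*(-2) = -3/2*(-2) = 3)
L(r, y) = 9 (L(r, y) = 3² = 9)
L(5, 3)*(271 + s(-16)) - 1*87166 = 9*(271 - 4*(-16)) - 1*87166 = 9*(271 + 64) - 87166 = 9*335 - 87166 = 3015 - 87166 = -84151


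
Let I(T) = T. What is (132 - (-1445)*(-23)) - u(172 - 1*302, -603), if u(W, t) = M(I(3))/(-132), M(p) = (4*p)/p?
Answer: -1092398/33 ≈ -33103.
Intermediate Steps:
M(p) = 4
u(W, t) = -1/33 (u(W, t) = 4/(-132) = 4*(-1/132) = -1/33)
(132 - (-1445)*(-23)) - u(172 - 1*302, -603) = (132 - (-1445)*(-23)) - 1*(-1/33) = (132 - 289*115) + 1/33 = (132 - 33235) + 1/33 = -33103 + 1/33 = -1092398/33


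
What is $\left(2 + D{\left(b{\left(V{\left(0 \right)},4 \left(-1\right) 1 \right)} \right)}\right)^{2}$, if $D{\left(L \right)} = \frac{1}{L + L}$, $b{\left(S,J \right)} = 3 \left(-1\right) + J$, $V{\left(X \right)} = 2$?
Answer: $\frac{729}{196} \approx 3.7194$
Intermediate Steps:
$b{\left(S,J \right)} = -3 + J$
$D{\left(L \right)} = \frac{1}{2 L}$
$\left(2 + D{\left(b{\left(V{\left(0 \right)},4 \left(-1\right) 1 \right)} \right)}\right)^{2} = \left(2 + \frac{1}{2 \left(-3 + 4 \left(-1\right) 1\right)}\right)^{2} = \left(2 + \frac{1}{2 \left(-3 - 4\right)}\right)^{2} = \left(2 + \frac{1}{2 \left(-7\right)}\right)^{2} = \left(2 + \frac{1}{2} \left(- \frac{1}{7}\right)\right)^{2} = \left(2 - \frac{1}{14}\right)^{2} = \left(\frac{27}{14}\right)^{2} = \frac{729}{196}$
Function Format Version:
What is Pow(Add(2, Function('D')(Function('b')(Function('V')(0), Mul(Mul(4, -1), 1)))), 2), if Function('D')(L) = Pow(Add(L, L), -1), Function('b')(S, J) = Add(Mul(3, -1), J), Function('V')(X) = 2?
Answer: Rational(729, 196) ≈ 3.7194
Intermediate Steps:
Function('b')(S, J) = Add(-3, J)
Function('D')(L) = Mul(Rational(1, 2), Pow(L, -1)) (Function('D')(L) = Pow(Mul(2, L), -1) = Mul(Rational(1, 2), Pow(L, -1)))
Pow(Add(2, Function('D')(Function('b')(Function('V')(0), Mul(Mul(4, -1), 1)))), 2) = Pow(Add(2, Mul(Rational(1, 2), Pow(Add(-3, Mul(Mul(4, -1), 1)), -1))), 2) = Pow(Add(2, Mul(Rational(1, 2), Pow(Add(-3, Mul(-4, 1)), -1))), 2) = Pow(Add(2, Mul(Rational(1, 2), Pow(Add(-3, -4), -1))), 2) = Pow(Add(2, Mul(Rational(1, 2), Pow(-7, -1))), 2) = Pow(Add(2, Mul(Rational(1, 2), Rational(-1, 7))), 2) = Pow(Add(2, Rational(-1, 14)), 2) = Pow(Rational(27, 14), 2) = Rational(729, 196)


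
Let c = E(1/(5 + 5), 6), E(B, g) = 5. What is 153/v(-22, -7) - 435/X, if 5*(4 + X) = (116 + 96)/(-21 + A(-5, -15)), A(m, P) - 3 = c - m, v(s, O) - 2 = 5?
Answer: 14893/217 ≈ 68.631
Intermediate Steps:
v(s, O) = 7 (v(s, O) = 2 + 5 = 7)
c = 5
A(m, P) = 8 - m (A(m, P) = 3 + (5 - m) = 8 - m)
X = -93/10 (X = -4 + ((116 + 96)/(-21 + (8 - 1*(-5))))/5 = -4 + (212/(-21 + (8 + 5)))/5 = -4 + (212/(-21 + 13))/5 = -4 + (212/(-8))/5 = -4 + (212*(-1/8))/5 = -4 + (1/5)*(-53/2) = -4 - 53/10 = -93/10 ≈ -9.3000)
153/v(-22, -7) - 435/X = 153/7 - 435/(-93/10) = 153*(1/7) - 435*(-10/93) = 153/7 + 1450/31 = 14893/217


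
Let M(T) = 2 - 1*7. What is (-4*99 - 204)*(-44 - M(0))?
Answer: 23400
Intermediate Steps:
M(T) = -5 (M(T) = 2 - 7 = -5)
(-4*99 - 204)*(-44 - M(0)) = (-4*99 - 204)*(-44 - 1*(-5)) = (-396 - 204)*(-44 + 5) = -600*(-39) = 23400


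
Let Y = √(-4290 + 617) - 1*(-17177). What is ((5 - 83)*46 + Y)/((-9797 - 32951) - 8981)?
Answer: -13589/51729 - I*√3673/51729 ≈ -0.2627 - 0.0011716*I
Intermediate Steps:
Y = 17177 + I*√3673 (Y = √(-3673) + 17177 = I*√3673 + 17177 = 17177 + I*√3673 ≈ 17177.0 + 60.605*I)
((5 - 83)*46 + Y)/((-9797 - 32951) - 8981) = ((5 - 83)*46 + (17177 + I*√3673))/((-9797 - 32951) - 8981) = (-78*46 + (17177 + I*√3673))/(-42748 - 8981) = (-3588 + (17177 + I*√3673))/(-51729) = (13589 + I*√3673)*(-1/51729) = -13589/51729 - I*√3673/51729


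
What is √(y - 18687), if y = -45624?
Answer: I*√64311 ≈ 253.6*I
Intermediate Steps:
√(y - 18687) = √(-45624 - 18687) = √(-64311) = I*√64311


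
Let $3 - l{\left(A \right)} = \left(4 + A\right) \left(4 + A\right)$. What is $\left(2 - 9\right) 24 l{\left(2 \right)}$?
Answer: $5544$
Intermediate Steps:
$l{\left(A \right)} = 3 - \left(4 + A\right)^{2}$ ($l{\left(A \right)} = 3 - \left(4 + A\right) \left(4 + A\right) = 3 - \left(4 + A\right)^{2}$)
$\left(2 - 9\right) 24 l{\left(2 \right)} = \left(2 - 9\right) 24 \left(3 - \left(4 + 2\right)^{2}\right) = \left(-7\right) 24 \left(3 - 6^{2}\right) = - 168 \left(3 - 36\right) = \left(-168\right) \left(-33\right) = 5544$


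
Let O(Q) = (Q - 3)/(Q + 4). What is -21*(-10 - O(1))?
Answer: 1008/5 ≈ 201.60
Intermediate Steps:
O(Q) = (-3 + Q)/(4 + Q)
-21*(-10 - O(1)) = -21*(-10 - (-3 + 1)/(4 + 1)) = -21*(-10 - (-2)/5) = -21*(-10 - 1*(-⅖)) = -21*(-10 + ⅖) = -21*(-48/5) = 1008/5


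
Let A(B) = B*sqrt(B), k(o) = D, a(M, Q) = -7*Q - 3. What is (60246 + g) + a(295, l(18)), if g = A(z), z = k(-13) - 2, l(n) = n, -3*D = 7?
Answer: 60117 - 13*I*sqrt(39)/9 ≈ 60117.0 - 9.0206*I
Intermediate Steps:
D = -7/3 (D = -1/3*7 = -7/3 ≈ -2.3333)
a(M, Q) = -3 - 7*Q
k(o) = -7/3
z = -13/3 (z = -7/3 - 2 = -13/3 ≈ -4.3333)
A(B) = B**(3/2)
g = -13*I*sqrt(39)/9 (g = (-13/3)**(3/2) = -13*I*sqrt(39)/9 ≈ -9.0206*I)
(60246 + g) + a(295, l(18)) = (60246 - 13*I*sqrt(39)/9) + (-3 - 7*18) = (60246 - 13*I*sqrt(39)/9) + (-3 - 126) = (60246 - 13*I*sqrt(39)/9) - 129 = 60117 - 13*I*sqrt(39)/9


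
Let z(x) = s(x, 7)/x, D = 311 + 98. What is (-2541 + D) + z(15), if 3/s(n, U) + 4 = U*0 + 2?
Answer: -21321/10 ≈ -2132.1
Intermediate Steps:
s(n, U) = -3/2 (s(n, U) = 3/(-4 + (U*0 + 2)) = 3/(-4 + (0 + 2)) = 3/(-4 + 2) = 3/(-2) = 3*(-1/2) = -3/2)
D = 409
z(x) = -3/(2*x)
(-2541 + D) + z(15) = (-2541 + 409) - 3/2/15 = -2132 - 3/2*1/15 = -2132 - 1/10 = -21321/10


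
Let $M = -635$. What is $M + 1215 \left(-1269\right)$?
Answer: $-1542470$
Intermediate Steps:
$M + 1215 \left(-1269\right) = -635 + 1215 \left(-1269\right) = -635 - 1541835 = -1542470$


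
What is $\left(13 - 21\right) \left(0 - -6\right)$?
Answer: $-48$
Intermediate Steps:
$\left(13 - 21\right) \left(0 - -6\right) = - 8 \left(0 + 6\right) = \left(-8\right) 6 = -48$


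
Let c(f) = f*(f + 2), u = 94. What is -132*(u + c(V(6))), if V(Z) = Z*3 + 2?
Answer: -70488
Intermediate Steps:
V(Z) = 2 + 3*Z (V(Z) = 3*Z + 2 = 2 + 3*Z)
c(f) = f*(2 + f)
-132*(u + c(V(6))) = -132*(94 + (2 + 3*6)*(2 + (2 + 3*6))) = -132*(94 + (2 + 18)*(2 + (2 + 18))) = -132*(94 + 20*(2 + 20)) = -132*(94 + 20*22) = -132*(94 + 440) = -132*534 = -70488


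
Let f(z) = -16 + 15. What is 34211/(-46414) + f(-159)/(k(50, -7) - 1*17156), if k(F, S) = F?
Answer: -146291738/198489471 ≈ -0.73703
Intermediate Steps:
f(z) = -1
34211/(-46414) + f(-159)/(k(50, -7) - 1*17156) = 34211/(-46414) - 1/(50 - 1*17156) = 34211*(-1/46414) - 1/(50 - 17156) = -34211/46414 - 1/(-17106) = -34211/46414 - 1*(-1/17106) = -34211/46414 + 1/17106 = -146291738/198489471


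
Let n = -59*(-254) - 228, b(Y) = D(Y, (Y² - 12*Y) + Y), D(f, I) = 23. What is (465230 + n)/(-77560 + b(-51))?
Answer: -479988/77537 ≈ -6.1904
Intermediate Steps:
b(Y) = 23
n = 14758 (n = 14986 - 228 = 14758)
(465230 + n)/(-77560 + b(-51)) = (465230 + 14758)/(-77560 + 23) = 479988/(-77537) = 479988*(-1/77537) = -479988/77537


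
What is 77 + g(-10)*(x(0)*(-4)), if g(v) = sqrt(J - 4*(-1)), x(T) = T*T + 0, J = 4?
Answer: 77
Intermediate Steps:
x(T) = T**2 (x(T) = T**2 + 0 = T**2)
g(v) = 2*sqrt(2) (g(v) = sqrt(4 - 4*(-1)) = sqrt(4 + 4) = sqrt(8) = 2*sqrt(2))
77 + g(-10)*(x(0)*(-4)) = 77 + (2*sqrt(2))*(0**2*(-4)) = 77 + (2*sqrt(2))*(0*(-4)) = 77 + (2*sqrt(2))*0 = 77 + 0 = 77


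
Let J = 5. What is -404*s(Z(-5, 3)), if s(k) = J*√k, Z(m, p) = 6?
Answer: -2020*√6 ≈ -4948.0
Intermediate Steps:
s(k) = 5*√k
-404*s(Z(-5, 3)) = -2020*√6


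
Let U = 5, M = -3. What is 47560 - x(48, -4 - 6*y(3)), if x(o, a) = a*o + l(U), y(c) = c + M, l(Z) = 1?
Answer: 47751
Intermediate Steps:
y(c) = -3 + c (y(c) = c - 3 = -3 + c)
x(o, a) = 1 + a*o (x(o, a) = a*o + 1 = 1 + a*o)
47560 - x(48, -4 - 6*y(3)) = 47560 - (1 + (-4 - 6*(-3 + 3))*48) = 47560 - (1 + (-4 - 6*0)*48) = 47560 - (1 + (-4 + 0)*48) = 47560 - (1 - 4*48) = 47560 - (1 - 192) = 47560 - 1*(-191) = 47560 + 191 = 47751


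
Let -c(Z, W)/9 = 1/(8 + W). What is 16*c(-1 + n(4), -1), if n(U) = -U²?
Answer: -144/7 ≈ -20.571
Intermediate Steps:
c(Z, W) = -9/(8 + W)
16*c(-1 + n(4), -1) = 16*(-9/(8 - 1)) = 16*(-9/7) = -144/7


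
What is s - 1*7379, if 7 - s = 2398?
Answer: -9770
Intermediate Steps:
s = -2391 (s = 7 - 1*2398 = 7 - 2398 = -2391)
s - 1*7379 = -2391 - 1*7379 = -2391 - 7379 = -9770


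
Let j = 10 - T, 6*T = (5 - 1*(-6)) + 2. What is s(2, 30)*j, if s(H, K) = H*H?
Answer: 94/3 ≈ 31.333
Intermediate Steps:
T = 13/6 (T = ((5 - 1*(-6)) + 2)/6 = ((5 + 6) + 2)/6 = (11 + 2)/6 = (⅙)*13 = 13/6 ≈ 2.1667)
j = 47/6 (j = 10 - 1*13/6 = 10 - 13/6 = 47/6 ≈ 7.8333)
s(H, K) = H²
s(2, 30)*j = 2²*(47/6) = 4*(47/6) = 94/3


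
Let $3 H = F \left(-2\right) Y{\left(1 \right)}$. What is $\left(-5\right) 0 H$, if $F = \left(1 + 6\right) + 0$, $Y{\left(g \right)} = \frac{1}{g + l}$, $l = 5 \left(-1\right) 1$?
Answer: $0$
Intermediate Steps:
$l = -5$ ($l = \left(-5\right) 1 = -5$)
$Y{\left(g \right)} = \frac{1}{-5 + g}$ ($Y{\left(g \right)} = \frac{1}{g - 5} = \frac{1}{-5 + g}$)
$F = 7$ ($F = 7 + 0 = 7$)
$H = \frac{7}{6}$ ($H = \frac{7 \left(-2\right) \frac{1}{-5 + 1}}{3} = \frac{\left(-14\right) \frac{1}{-4}}{3} = \frac{\left(-14\right) \left(- \frac{1}{4}\right)}{3} = \frac{1}{3} \cdot \frac{7}{2} = \frac{7}{6} \approx 1.1667$)
$\left(-5\right) 0 H = \left(-5\right) 0 \cdot \frac{7}{6} = 0 \cdot \frac{7}{6} = 0$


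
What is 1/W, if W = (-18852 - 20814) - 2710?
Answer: -1/42376 ≈ -2.3598e-5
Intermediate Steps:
W = -42376 (W = -39666 - 2710 = -42376)
1/W = 1/(-42376) = -1/42376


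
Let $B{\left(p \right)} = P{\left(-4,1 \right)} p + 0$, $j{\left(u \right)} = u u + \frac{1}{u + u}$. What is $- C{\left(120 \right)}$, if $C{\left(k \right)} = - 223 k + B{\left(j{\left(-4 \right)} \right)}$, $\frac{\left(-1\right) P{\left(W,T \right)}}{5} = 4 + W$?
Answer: $26760$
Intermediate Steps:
$P{\left(W,T \right)} = -20 - 5 W$ ($P{\left(W,T \right)} = - 5 \left(4 + W\right) = -20 - 5 W$)
$j{\left(u \right)} = u^{2} + \frac{1}{2 u}$
$B{\left(p \right)} = 0$ ($B{\left(p \right)} = \left(-20 - -20\right) p + 0 = \left(-20 + 20\right) p + 0 = 0 p + 0 = 0 + 0 = 0$)
$C{\left(k \right)} = - 223 k$ ($C{\left(k \right)} = - 223 k + 0 = - 223 k$)
$- C{\left(120 \right)} = - \left(-223\right) 120 = \left(-1\right) \left(-26760\right) = 26760$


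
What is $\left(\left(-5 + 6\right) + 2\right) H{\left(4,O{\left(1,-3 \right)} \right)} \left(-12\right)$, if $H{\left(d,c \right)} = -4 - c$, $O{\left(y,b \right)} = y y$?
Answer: $180$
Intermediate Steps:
$O{\left(y,b \right)} = y^{2}$
$\left(\left(-5 + 6\right) + 2\right) H{\left(4,O{\left(1,-3 \right)} \right)} \left(-12\right) = \left(\left(-5 + 6\right) + 2\right) \left(-4 - 1^{2}\right) \left(-12\right) = \left(1 + 2\right) \left(-4 - 1\right) \left(-12\right) = 3 \left(-4 - 1\right) \left(-12\right) = 3 \left(-5\right) \left(-12\right) = \left(-15\right) \left(-12\right) = 180$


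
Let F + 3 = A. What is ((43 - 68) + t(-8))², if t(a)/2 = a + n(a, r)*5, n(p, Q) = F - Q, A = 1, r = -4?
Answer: 441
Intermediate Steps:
F = -2 (F = -3 + 1 = -2)
n(p, Q) = -2 - Q
t(a) = 20 + 2*a (t(a) = 2*(a + (-2 - 1*(-4))*5) = 2*(a + (-2 + 4)*5) = 2*(a + 2*5) = 2*(a + 10) = 2*(10 + a) = 20 + 2*a)
((43 - 68) + t(-8))² = ((43 - 68) + (20 + 2*(-8)))² = (-25 + (20 - 16))² = (-25 + 4)² = (-21)² = 441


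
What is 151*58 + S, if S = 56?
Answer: 8814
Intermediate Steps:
151*58 + S = 151*58 + 56 = 8758 + 56 = 8814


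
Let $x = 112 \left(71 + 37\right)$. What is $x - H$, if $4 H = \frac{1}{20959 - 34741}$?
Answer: $\frac{666828289}{55128} \approx 12096.0$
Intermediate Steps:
$H = - \frac{1}{55128}$ ($H = \frac{1}{4 \left(20959 - 34741\right)} = \frac{1}{4 \left(-13782\right)} = \frac{1}{4} \left(- \frac{1}{13782}\right) = - \frac{1}{55128} \approx -1.814 \cdot 10^{-5}$)
$x = 12096$ ($x = 112 \cdot 108 = 12096$)
$x - H = 12096 - - \frac{1}{55128} = 12096 + \frac{1}{55128} = \frac{666828289}{55128}$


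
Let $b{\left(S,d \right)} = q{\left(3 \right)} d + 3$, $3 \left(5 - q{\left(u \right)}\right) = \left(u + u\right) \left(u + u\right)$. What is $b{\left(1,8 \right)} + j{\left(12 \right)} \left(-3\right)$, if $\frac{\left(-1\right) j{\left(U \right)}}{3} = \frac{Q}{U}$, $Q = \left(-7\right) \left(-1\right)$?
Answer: $- \frac{191}{4} \approx -47.75$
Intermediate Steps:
$Q = 7$
$q{\left(u \right)} = 5 - \frac{4 u^{2}}{3}$ ($q{\left(u \right)} = 5 - \frac{\left(u + u\right) \left(u + u\right)}{3} = 5 - \frac{2 u 2 u}{3} = 5 - \frac{4 u^{2}}{3}$)
$b{\left(S,d \right)} = 3 - 7 d$ ($b{\left(S,d \right)} = \left(5 - \frac{4 \cdot 3^{2}}{3}\right) d + 3 = \left(5 - 12\right) d + 3 = - 7 d + 3 = 3 - 7 d$)
$j{\left(U \right)} = - \frac{21}{U}$ ($j{\left(U \right)} = - 3 \frac{7}{U} = - \frac{21}{U}$)
$b{\left(1,8 \right)} + j{\left(12 \right)} \left(-3\right) = \left(3 - 56\right) + - \frac{21}{12} \left(-3\right) = \left(3 - 56\right) + \left(-21\right) \frac{1}{12} \left(-3\right) = -53 - - \frac{21}{4} = -53 + \frac{21}{4} = - \frac{191}{4}$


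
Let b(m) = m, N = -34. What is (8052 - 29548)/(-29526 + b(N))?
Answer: 2687/3695 ≈ 0.72720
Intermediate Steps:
(8052 - 29548)/(-29526 + b(N)) = (8052 - 29548)/(-29526 - 34) = -21496/(-29560) = -21496*(-1/29560) = 2687/3695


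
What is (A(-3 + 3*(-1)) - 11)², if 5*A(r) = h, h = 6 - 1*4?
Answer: 2809/25 ≈ 112.36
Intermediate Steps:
h = 2 (h = 6 - 4 = 2)
A(r) = ⅖ (A(r) = (⅕)*2 = ⅖)
(A(-3 + 3*(-1)) - 11)² = (⅖ - 11)² = (-53/5)² = 2809/25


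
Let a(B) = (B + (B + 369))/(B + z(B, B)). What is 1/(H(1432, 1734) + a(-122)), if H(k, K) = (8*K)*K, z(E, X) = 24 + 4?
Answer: 94/2261080387 ≈ 4.1573e-8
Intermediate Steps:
z(E, X) = 28
H(k, K) = 8*K**2
a(B) = (369 + 2*B)/(28 + B) (a(B) = (B + (B + 369))/(B + 28) = (B + (369 + B))/(28 + B) = (369 + 2*B)/(28 + B))
1/(H(1432, 1734) + a(-122)) = 1/(8*1734**2 + (369 + 2*(-122))/(28 - 122)) = 1/(8*3006756 + (369 - 244)/(-94)) = 1/(24054048 - 1/94*125) = 1/(24054048 - 125/94) = 1/(2261080387/94) = 94/2261080387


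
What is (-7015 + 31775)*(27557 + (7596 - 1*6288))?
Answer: 714697400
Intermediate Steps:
(-7015 + 31775)*(27557 + (7596 - 1*6288)) = 24760*(27557 + (7596 - 6288)) = 24760*(27557 + 1308) = 24760*28865 = 714697400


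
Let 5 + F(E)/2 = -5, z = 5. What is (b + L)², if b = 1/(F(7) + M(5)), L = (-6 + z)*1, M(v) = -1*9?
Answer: 900/841 ≈ 1.0702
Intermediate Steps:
M(v) = -9
F(E) = -20 (F(E) = -10 + 2*(-5) = -10 - 10 = -20)
L = -1 (L = (-6 + 5)*1 = -1*1 = -1)
b = -1/29 (b = 1/(-20 - 9) = 1/(-29) = -1/29 ≈ -0.034483)
(b + L)² = (-1/29 - 1)² = (-30/29)² = 900/841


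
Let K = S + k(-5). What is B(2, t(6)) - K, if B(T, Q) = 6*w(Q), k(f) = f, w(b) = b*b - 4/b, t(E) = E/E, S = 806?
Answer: -819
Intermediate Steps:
t(E) = 1
w(b) = b² - 4/b
B(T, Q) = 6*(-4 + Q³)/Q (B(T, Q) = 6*((-4 + Q³)/Q) = 6*(-4 + Q³)/Q)
K = 801 (K = 806 - 5 = 801)
B(2, t(6)) - K = 6*(-4 + 1³)/1 - 1*801 = 6*1*(-4 + 1) - 801 = 6*1*(-3) - 801 = -18 - 801 = -819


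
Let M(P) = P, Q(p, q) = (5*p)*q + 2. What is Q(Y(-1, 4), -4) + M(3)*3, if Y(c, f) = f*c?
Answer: 91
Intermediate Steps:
Y(c, f) = c*f
Q(p, q) = 2 + 5*p*q (Q(p, q) = 5*p*q + 2 = 2 + 5*p*q)
Q(Y(-1, 4), -4) + M(3)*3 = (2 + 5*(-1*4)*(-4)) + 3*3 = (2 + 5*(-4)*(-4)) + 9 = (2 + 80) + 9 = 82 + 9 = 91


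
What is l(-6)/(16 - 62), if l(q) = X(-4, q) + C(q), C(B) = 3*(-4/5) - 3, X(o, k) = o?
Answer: 47/230 ≈ 0.20435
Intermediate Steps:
C(B) = -27/5 (C(B) = 3*(-4*1/5) - 3 = 3*(-4/5) - 3 = -12/5 - 3 = -27/5)
l(q) = -47/5 (l(q) = -4 - 27/5 = -47/5)
l(-6)/(16 - 62) = -47/(5*(16 - 62)) = -47/5/(-46) = -47/5*(-1/46) = 47/230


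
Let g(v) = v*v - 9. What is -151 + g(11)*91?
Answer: 10041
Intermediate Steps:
g(v) = -9 + v² (g(v) = v² - 9 = -9 + v²)
-151 + g(11)*91 = -151 + (-9 + 11²)*91 = -151 + (-9 + 121)*91 = -151 + 112*91 = -151 + 10192 = 10041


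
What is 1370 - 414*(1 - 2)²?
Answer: 956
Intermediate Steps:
1370 - 414*(1 - 2)² = 1370 - 414*(-1)² = 1370 - 414 = 956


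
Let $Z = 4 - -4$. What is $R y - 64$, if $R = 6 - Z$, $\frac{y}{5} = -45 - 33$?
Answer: $716$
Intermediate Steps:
$Z = 8$ ($Z = 4 + 4 = 8$)
$y = -390$ ($y = 5 \left(-45 - 33\right) = 5 \left(-78\right) = -390$)
$R = -2$ ($R = 6 - 8 = -2$)
$R y - 64 = \left(-2\right) \left(-390\right) - 64 = 780 - 64 = 716$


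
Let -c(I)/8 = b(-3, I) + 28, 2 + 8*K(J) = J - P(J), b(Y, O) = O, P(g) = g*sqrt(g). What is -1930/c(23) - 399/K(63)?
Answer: 138712919/25125252 + 301644*sqrt(7)/123163 ≈ 12.001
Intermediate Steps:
P(g) = g**(3/2)
K(J) = -1/4 - J**(3/2)/8 + J/8 (K(J) = -1/4 + (J - J**(3/2))/8 = -1/4 + (-J**(3/2)/8 + J/8) = -1/4 - J**(3/2)/8 + J/8)
c(I) = -224 - 8*I (c(I) = -8*(I + 28) = -8*(28 + I) = -224 - 8*I)
-1930/c(23) - 399/K(63) = -1930/(-224 - 8*23) - 399/(-1/4 - 189*sqrt(7)/8 + (1/8)*63) = -1930/(-224 - 184) - 399/(-1/4 - 189*sqrt(7)/8 + 63/8) = -1930/(-408) - 399/(-1/4 - 189*sqrt(7)/8 + 63/8) = -1930*(-1/408) - 399/(61/8 - 189*sqrt(7)/8) = 965/204 - 399/(61/8 - 189*sqrt(7)/8)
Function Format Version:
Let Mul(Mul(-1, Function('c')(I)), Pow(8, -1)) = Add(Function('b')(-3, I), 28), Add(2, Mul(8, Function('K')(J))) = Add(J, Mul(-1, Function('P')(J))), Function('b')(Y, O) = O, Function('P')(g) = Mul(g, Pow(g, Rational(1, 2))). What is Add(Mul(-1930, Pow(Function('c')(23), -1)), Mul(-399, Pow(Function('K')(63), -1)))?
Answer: Add(Rational(138712919, 25125252), Mul(Rational(301644, 123163), Pow(7, Rational(1, 2)))) ≈ 12.001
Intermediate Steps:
Function('P')(g) = Pow(g, Rational(3, 2))
Function('K')(J) = Add(Rational(-1, 4), Mul(Rational(-1, 8), Pow(J, Rational(3, 2))), Mul(Rational(1, 8), J)) (Function('K')(J) = Add(Rational(-1, 4), Mul(Rational(1, 8), Add(J, Mul(-1, Pow(J, Rational(3, 2)))))) = Add(Rational(-1, 4), Add(Mul(Rational(-1, 8), Pow(J, Rational(3, 2))), Mul(Rational(1, 8), J))) = Add(Rational(-1, 4), Mul(Rational(-1, 8), Pow(J, Rational(3, 2))), Mul(Rational(1, 8), J)))
Function('c')(I) = Add(-224, Mul(-8, I)) (Function('c')(I) = Mul(-8, Add(I, 28)) = Mul(-8, Add(28, I)) = Add(-224, Mul(-8, I)))
Add(Mul(-1930, Pow(Function('c')(23), -1)), Mul(-399, Pow(Function('K')(63), -1))) = Add(Mul(-1930, Pow(Add(-224, Mul(-8, 23)), -1)), Mul(-399, Pow(Add(Rational(-1, 4), Mul(Rational(-1, 8), Pow(63, Rational(3, 2))), Mul(Rational(1, 8), 63)), -1))) = Add(Mul(-1930, Pow(Add(-224, -184), -1)), Mul(-399, Pow(Add(Rational(-1, 4), Mul(Rational(-1, 8), Mul(189, Pow(7, Rational(1, 2)))), Rational(63, 8)), -1))) = Add(Mul(-1930, Pow(-408, -1)), Mul(-399, Pow(Add(Rational(-1, 4), Mul(Rational(-189, 8), Pow(7, Rational(1, 2))), Rational(63, 8)), -1))) = Add(Mul(-1930, Rational(-1, 408)), Mul(-399, Pow(Add(Rational(61, 8), Mul(Rational(-189, 8), Pow(7, Rational(1, 2)))), -1))) = Add(Rational(965, 204), Mul(-399, Pow(Add(Rational(61, 8), Mul(Rational(-189, 8), Pow(7, Rational(1, 2)))), -1)))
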